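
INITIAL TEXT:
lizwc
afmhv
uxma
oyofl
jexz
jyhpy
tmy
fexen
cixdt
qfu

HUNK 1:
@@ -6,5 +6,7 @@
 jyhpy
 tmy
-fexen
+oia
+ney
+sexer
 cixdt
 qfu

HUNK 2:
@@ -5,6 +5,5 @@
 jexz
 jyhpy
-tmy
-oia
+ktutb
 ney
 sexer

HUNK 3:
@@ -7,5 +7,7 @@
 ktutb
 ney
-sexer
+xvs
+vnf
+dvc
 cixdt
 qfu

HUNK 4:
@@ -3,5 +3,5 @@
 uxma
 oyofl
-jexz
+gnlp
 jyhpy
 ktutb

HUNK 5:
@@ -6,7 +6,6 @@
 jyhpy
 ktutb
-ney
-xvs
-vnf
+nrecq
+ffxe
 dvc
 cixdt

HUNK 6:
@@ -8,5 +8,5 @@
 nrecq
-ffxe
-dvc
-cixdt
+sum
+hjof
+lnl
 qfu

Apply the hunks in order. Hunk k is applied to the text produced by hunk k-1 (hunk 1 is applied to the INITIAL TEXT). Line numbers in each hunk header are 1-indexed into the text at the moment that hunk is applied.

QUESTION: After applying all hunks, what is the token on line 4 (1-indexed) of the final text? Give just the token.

Hunk 1: at line 6 remove [fexen] add [oia,ney,sexer] -> 12 lines: lizwc afmhv uxma oyofl jexz jyhpy tmy oia ney sexer cixdt qfu
Hunk 2: at line 5 remove [tmy,oia] add [ktutb] -> 11 lines: lizwc afmhv uxma oyofl jexz jyhpy ktutb ney sexer cixdt qfu
Hunk 3: at line 7 remove [sexer] add [xvs,vnf,dvc] -> 13 lines: lizwc afmhv uxma oyofl jexz jyhpy ktutb ney xvs vnf dvc cixdt qfu
Hunk 4: at line 3 remove [jexz] add [gnlp] -> 13 lines: lizwc afmhv uxma oyofl gnlp jyhpy ktutb ney xvs vnf dvc cixdt qfu
Hunk 5: at line 6 remove [ney,xvs,vnf] add [nrecq,ffxe] -> 12 lines: lizwc afmhv uxma oyofl gnlp jyhpy ktutb nrecq ffxe dvc cixdt qfu
Hunk 6: at line 8 remove [ffxe,dvc,cixdt] add [sum,hjof,lnl] -> 12 lines: lizwc afmhv uxma oyofl gnlp jyhpy ktutb nrecq sum hjof lnl qfu
Final line 4: oyofl

Answer: oyofl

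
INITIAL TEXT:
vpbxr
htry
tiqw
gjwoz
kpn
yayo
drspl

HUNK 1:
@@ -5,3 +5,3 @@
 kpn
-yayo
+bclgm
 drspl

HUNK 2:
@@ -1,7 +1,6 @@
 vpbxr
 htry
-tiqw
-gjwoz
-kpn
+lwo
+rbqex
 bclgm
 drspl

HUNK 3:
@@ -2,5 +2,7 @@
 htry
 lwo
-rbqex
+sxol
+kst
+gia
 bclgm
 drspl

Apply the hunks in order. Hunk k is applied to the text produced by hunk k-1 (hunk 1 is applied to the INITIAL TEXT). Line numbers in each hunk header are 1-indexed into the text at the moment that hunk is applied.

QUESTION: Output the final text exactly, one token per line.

Hunk 1: at line 5 remove [yayo] add [bclgm] -> 7 lines: vpbxr htry tiqw gjwoz kpn bclgm drspl
Hunk 2: at line 1 remove [tiqw,gjwoz,kpn] add [lwo,rbqex] -> 6 lines: vpbxr htry lwo rbqex bclgm drspl
Hunk 3: at line 2 remove [rbqex] add [sxol,kst,gia] -> 8 lines: vpbxr htry lwo sxol kst gia bclgm drspl

Answer: vpbxr
htry
lwo
sxol
kst
gia
bclgm
drspl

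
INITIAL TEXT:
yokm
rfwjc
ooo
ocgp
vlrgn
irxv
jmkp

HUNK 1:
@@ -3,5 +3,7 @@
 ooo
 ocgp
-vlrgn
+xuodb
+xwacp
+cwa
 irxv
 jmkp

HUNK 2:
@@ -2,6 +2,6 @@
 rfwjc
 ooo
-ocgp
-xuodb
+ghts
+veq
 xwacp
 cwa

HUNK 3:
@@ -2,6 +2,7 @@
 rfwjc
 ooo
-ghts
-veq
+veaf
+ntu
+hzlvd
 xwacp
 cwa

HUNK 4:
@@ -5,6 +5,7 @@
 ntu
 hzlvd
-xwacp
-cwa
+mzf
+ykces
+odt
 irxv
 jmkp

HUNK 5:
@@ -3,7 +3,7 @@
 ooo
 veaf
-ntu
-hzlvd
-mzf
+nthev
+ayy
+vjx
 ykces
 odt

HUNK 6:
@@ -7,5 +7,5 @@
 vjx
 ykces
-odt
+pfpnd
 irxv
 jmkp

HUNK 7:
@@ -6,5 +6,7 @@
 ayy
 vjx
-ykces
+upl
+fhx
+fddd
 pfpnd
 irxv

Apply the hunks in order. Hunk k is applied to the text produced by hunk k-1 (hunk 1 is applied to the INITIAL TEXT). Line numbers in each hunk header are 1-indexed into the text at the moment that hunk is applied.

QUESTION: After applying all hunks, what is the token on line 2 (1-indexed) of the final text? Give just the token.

Hunk 1: at line 3 remove [vlrgn] add [xuodb,xwacp,cwa] -> 9 lines: yokm rfwjc ooo ocgp xuodb xwacp cwa irxv jmkp
Hunk 2: at line 2 remove [ocgp,xuodb] add [ghts,veq] -> 9 lines: yokm rfwjc ooo ghts veq xwacp cwa irxv jmkp
Hunk 3: at line 2 remove [ghts,veq] add [veaf,ntu,hzlvd] -> 10 lines: yokm rfwjc ooo veaf ntu hzlvd xwacp cwa irxv jmkp
Hunk 4: at line 5 remove [xwacp,cwa] add [mzf,ykces,odt] -> 11 lines: yokm rfwjc ooo veaf ntu hzlvd mzf ykces odt irxv jmkp
Hunk 5: at line 3 remove [ntu,hzlvd,mzf] add [nthev,ayy,vjx] -> 11 lines: yokm rfwjc ooo veaf nthev ayy vjx ykces odt irxv jmkp
Hunk 6: at line 7 remove [odt] add [pfpnd] -> 11 lines: yokm rfwjc ooo veaf nthev ayy vjx ykces pfpnd irxv jmkp
Hunk 7: at line 6 remove [ykces] add [upl,fhx,fddd] -> 13 lines: yokm rfwjc ooo veaf nthev ayy vjx upl fhx fddd pfpnd irxv jmkp
Final line 2: rfwjc

Answer: rfwjc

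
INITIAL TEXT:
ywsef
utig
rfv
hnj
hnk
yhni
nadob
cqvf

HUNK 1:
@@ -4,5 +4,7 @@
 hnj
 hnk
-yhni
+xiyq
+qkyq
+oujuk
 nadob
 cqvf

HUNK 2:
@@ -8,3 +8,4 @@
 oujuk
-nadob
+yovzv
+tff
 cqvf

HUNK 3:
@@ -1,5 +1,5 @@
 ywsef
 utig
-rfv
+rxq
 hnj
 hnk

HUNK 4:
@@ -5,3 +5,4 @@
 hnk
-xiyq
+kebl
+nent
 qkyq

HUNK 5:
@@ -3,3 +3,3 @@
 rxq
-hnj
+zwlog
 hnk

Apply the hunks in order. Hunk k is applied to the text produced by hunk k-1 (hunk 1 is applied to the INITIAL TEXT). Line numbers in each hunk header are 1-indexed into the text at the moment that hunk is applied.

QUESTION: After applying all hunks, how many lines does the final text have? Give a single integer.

Hunk 1: at line 4 remove [yhni] add [xiyq,qkyq,oujuk] -> 10 lines: ywsef utig rfv hnj hnk xiyq qkyq oujuk nadob cqvf
Hunk 2: at line 8 remove [nadob] add [yovzv,tff] -> 11 lines: ywsef utig rfv hnj hnk xiyq qkyq oujuk yovzv tff cqvf
Hunk 3: at line 1 remove [rfv] add [rxq] -> 11 lines: ywsef utig rxq hnj hnk xiyq qkyq oujuk yovzv tff cqvf
Hunk 4: at line 5 remove [xiyq] add [kebl,nent] -> 12 lines: ywsef utig rxq hnj hnk kebl nent qkyq oujuk yovzv tff cqvf
Hunk 5: at line 3 remove [hnj] add [zwlog] -> 12 lines: ywsef utig rxq zwlog hnk kebl nent qkyq oujuk yovzv tff cqvf
Final line count: 12

Answer: 12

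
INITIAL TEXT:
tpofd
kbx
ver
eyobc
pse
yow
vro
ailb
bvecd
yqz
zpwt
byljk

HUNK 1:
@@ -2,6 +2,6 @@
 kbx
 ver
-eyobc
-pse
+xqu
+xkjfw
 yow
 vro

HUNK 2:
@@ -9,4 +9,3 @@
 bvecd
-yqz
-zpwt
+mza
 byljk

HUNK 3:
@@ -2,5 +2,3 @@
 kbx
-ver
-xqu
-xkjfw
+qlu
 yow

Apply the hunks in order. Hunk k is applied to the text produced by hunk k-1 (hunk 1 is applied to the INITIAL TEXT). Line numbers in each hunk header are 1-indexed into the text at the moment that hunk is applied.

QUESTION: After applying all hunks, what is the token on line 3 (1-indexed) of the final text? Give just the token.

Answer: qlu

Derivation:
Hunk 1: at line 2 remove [eyobc,pse] add [xqu,xkjfw] -> 12 lines: tpofd kbx ver xqu xkjfw yow vro ailb bvecd yqz zpwt byljk
Hunk 2: at line 9 remove [yqz,zpwt] add [mza] -> 11 lines: tpofd kbx ver xqu xkjfw yow vro ailb bvecd mza byljk
Hunk 3: at line 2 remove [ver,xqu,xkjfw] add [qlu] -> 9 lines: tpofd kbx qlu yow vro ailb bvecd mza byljk
Final line 3: qlu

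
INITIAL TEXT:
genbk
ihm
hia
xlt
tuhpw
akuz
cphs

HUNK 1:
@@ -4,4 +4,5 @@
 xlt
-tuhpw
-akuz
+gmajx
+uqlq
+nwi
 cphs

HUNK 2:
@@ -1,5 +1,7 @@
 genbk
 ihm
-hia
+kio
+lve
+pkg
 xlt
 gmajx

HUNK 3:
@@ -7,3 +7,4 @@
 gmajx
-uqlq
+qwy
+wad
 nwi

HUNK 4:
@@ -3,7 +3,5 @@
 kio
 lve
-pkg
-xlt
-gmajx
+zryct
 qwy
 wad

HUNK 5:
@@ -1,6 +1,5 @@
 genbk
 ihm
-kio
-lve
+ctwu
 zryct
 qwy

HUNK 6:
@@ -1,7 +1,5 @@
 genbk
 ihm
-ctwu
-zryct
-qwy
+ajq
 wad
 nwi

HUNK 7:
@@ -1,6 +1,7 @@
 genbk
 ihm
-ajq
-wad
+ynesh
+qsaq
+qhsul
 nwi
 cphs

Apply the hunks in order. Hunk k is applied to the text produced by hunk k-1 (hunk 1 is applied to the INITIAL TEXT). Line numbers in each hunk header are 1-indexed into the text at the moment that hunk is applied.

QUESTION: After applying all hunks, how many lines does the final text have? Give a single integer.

Hunk 1: at line 4 remove [tuhpw,akuz] add [gmajx,uqlq,nwi] -> 8 lines: genbk ihm hia xlt gmajx uqlq nwi cphs
Hunk 2: at line 1 remove [hia] add [kio,lve,pkg] -> 10 lines: genbk ihm kio lve pkg xlt gmajx uqlq nwi cphs
Hunk 3: at line 7 remove [uqlq] add [qwy,wad] -> 11 lines: genbk ihm kio lve pkg xlt gmajx qwy wad nwi cphs
Hunk 4: at line 3 remove [pkg,xlt,gmajx] add [zryct] -> 9 lines: genbk ihm kio lve zryct qwy wad nwi cphs
Hunk 5: at line 1 remove [kio,lve] add [ctwu] -> 8 lines: genbk ihm ctwu zryct qwy wad nwi cphs
Hunk 6: at line 1 remove [ctwu,zryct,qwy] add [ajq] -> 6 lines: genbk ihm ajq wad nwi cphs
Hunk 7: at line 1 remove [ajq,wad] add [ynesh,qsaq,qhsul] -> 7 lines: genbk ihm ynesh qsaq qhsul nwi cphs
Final line count: 7

Answer: 7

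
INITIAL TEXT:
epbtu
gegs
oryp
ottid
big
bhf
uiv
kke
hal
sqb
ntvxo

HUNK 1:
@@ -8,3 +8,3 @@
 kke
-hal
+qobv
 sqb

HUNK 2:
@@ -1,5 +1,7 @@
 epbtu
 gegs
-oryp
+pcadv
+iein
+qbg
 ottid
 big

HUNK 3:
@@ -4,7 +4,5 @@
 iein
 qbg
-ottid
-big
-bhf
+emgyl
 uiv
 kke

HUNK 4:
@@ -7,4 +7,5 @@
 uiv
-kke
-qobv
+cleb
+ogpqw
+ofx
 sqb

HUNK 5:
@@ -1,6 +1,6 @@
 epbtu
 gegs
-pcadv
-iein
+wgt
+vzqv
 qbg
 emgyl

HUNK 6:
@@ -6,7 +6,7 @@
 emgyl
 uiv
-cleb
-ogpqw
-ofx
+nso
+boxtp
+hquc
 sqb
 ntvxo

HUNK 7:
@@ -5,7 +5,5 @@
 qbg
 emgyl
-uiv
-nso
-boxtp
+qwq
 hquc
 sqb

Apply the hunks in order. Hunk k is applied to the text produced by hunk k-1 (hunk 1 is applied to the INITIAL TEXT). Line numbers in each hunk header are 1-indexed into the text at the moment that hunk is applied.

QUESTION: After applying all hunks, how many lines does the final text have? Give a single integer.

Hunk 1: at line 8 remove [hal] add [qobv] -> 11 lines: epbtu gegs oryp ottid big bhf uiv kke qobv sqb ntvxo
Hunk 2: at line 1 remove [oryp] add [pcadv,iein,qbg] -> 13 lines: epbtu gegs pcadv iein qbg ottid big bhf uiv kke qobv sqb ntvxo
Hunk 3: at line 4 remove [ottid,big,bhf] add [emgyl] -> 11 lines: epbtu gegs pcadv iein qbg emgyl uiv kke qobv sqb ntvxo
Hunk 4: at line 7 remove [kke,qobv] add [cleb,ogpqw,ofx] -> 12 lines: epbtu gegs pcadv iein qbg emgyl uiv cleb ogpqw ofx sqb ntvxo
Hunk 5: at line 1 remove [pcadv,iein] add [wgt,vzqv] -> 12 lines: epbtu gegs wgt vzqv qbg emgyl uiv cleb ogpqw ofx sqb ntvxo
Hunk 6: at line 6 remove [cleb,ogpqw,ofx] add [nso,boxtp,hquc] -> 12 lines: epbtu gegs wgt vzqv qbg emgyl uiv nso boxtp hquc sqb ntvxo
Hunk 7: at line 5 remove [uiv,nso,boxtp] add [qwq] -> 10 lines: epbtu gegs wgt vzqv qbg emgyl qwq hquc sqb ntvxo
Final line count: 10

Answer: 10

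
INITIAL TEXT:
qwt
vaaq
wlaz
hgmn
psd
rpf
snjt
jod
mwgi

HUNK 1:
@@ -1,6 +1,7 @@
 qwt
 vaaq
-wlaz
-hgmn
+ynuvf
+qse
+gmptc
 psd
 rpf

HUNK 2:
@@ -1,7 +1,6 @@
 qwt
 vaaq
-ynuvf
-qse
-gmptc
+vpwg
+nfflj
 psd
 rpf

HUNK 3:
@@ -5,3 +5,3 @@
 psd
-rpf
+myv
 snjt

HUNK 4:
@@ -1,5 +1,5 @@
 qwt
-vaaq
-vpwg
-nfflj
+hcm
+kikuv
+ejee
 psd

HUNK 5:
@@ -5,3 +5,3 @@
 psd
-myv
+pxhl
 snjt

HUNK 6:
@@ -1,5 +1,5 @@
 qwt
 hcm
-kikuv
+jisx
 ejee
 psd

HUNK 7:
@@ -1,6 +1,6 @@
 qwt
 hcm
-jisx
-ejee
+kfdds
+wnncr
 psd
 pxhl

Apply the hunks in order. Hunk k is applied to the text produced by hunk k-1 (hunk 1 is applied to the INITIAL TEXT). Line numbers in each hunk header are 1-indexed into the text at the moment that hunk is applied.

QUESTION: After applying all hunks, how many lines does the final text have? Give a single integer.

Hunk 1: at line 1 remove [wlaz,hgmn] add [ynuvf,qse,gmptc] -> 10 lines: qwt vaaq ynuvf qse gmptc psd rpf snjt jod mwgi
Hunk 2: at line 1 remove [ynuvf,qse,gmptc] add [vpwg,nfflj] -> 9 lines: qwt vaaq vpwg nfflj psd rpf snjt jod mwgi
Hunk 3: at line 5 remove [rpf] add [myv] -> 9 lines: qwt vaaq vpwg nfflj psd myv snjt jod mwgi
Hunk 4: at line 1 remove [vaaq,vpwg,nfflj] add [hcm,kikuv,ejee] -> 9 lines: qwt hcm kikuv ejee psd myv snjt jod mwgi
Hunk 5: at line 5 remove [myv] add [pxhl] -> 9 lines: qwt hcm kikuv ejee psd pxhl snjt jod mwgi
Hunk 6: at line 1 remove [kikuv] add [jisx] -> 9 lines: qwt hcm jisx ejee psd pxhl snjt jod mwgi
Hunk 7: at line 1 remove [jisx,ejee] add [kfdds,wnncr] -> 9 lines: qwt hcm kfdds wnncr psd pxhl snjt jod mwgi
Final line count: 9

Answer: 9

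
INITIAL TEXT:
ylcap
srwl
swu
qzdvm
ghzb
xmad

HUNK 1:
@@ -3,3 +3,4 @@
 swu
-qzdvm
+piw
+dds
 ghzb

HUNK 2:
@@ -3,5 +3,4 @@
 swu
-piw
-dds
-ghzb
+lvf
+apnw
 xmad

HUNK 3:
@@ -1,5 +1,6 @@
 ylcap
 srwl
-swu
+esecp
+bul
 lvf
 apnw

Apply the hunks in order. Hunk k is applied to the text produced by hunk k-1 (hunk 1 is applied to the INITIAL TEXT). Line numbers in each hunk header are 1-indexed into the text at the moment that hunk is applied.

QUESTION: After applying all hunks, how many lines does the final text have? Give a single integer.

Hunk 1: at line 3 remove [qzdvm] add [piw,dds] -> 7 lines: ylcap srwl swu piw dds ghzb xmad
Hunk 2: at line 3 remove [piw,dds,ghzb] add [lvf,apnw] -> 6 lines: ylcap srwl swu lvf apnw xmad
Hunk 3: at line 1 remove [swu] add [esecp,bul] -> 7 lines: ylcap srwl esecp bul lvf apnw xmad
Final line count: 7

Answer: 7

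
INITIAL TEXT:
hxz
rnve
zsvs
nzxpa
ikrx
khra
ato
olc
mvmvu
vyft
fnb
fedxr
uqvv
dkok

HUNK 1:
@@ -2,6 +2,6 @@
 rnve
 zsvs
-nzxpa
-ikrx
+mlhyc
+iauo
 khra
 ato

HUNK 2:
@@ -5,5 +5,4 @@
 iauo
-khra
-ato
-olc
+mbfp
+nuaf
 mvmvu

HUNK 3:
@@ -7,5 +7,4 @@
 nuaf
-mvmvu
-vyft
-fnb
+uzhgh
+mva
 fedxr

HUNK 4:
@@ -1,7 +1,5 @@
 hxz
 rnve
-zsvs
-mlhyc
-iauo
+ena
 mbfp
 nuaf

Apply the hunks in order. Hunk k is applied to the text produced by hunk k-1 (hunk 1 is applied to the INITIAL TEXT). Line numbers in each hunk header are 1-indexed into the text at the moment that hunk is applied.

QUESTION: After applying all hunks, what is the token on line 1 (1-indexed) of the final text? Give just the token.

Hunk 1: at line 2 remove [nzxpa,ikrx] add [mlhyc,iauo] -> 14 lines: hxz rnve zsvs mlhyc iauo khra ato olc mvmvu vyft fnb fedxr uqvv dkok
Hunk 2: at line 5 remove [khra,ato,olc] add [mbfp,nuaf] -> 13 lines: hxz rnve zsvs mlhyc iauo mbfp nuaf mvmvu vyft fnb fedxr uqvv dkok
Hunk 3: at line 7 remove [mvmvu,vyft,fnb] add [uzhgh,mva] -> 12 lines: hxz rnve zsvs mlhyc iauo mbfp nuaf uzhgh mva fedxr uqvv dkok
Hunk 4: at line 1 remove [zsvs,mlhyc,iauo] add [ena] -> 10 lines: hxz rnve ena mbfp nuaf uzhgh mva fedxr uqvv dkok
Final line 1: hxz

Answer: hxz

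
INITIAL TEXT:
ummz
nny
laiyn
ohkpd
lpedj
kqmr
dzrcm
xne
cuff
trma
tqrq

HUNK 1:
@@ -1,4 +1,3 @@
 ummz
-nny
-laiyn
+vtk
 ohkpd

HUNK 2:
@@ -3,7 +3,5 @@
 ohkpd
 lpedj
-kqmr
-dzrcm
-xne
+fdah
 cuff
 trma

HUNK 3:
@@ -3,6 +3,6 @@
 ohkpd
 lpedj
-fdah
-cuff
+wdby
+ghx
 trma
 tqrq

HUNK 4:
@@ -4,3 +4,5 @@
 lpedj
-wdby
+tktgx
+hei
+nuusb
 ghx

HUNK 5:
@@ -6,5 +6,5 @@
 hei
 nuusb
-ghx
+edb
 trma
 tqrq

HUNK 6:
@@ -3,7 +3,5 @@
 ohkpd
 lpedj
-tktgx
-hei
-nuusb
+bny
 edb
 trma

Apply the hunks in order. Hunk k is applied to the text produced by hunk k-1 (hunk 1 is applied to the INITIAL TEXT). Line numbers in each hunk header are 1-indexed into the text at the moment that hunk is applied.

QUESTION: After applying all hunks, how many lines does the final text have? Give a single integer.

Answer: 8

Derivation:
Hunk 1: at line 1 remove [nny,laiyn] add [vtk] -> 10 lines: ummz vtk ohkpd lpedj kqmr dzrcm xne cuff trma tqrq
Hunk 2: at line 3 remove [kqmr,dzrcm,xne] add [fdah] -> 8 lines: ummz vtk ohkpd lpedj fdah cuff trma tqrq
Hunk 3: at line 3 remove [fdah,cuff] add [wdby,ghx] -> 8 lines: ummz vtk ohkpd lpedj wdby ghx trma tqrq
Hunk 4: at line 4 remove [wdby] add [tktgx,hei,nuusb] -> 10 lines: ummz vtk ohkpd lpedj tktgx hei nuusb ghx trma tqrq
Hunk 5: at line 6 remove [ghx] add [edb] -> 10 lines: ummz vtk ohkpd lpedj tktgx hei nuusb edb trma tqrq
Hunk 6: at line 3 remove [tktgx,hei,nuusb] add [bny] -> 8 lines: ummz vtk ohkpd lpedj bny edb trma tqrq
Final line count: 8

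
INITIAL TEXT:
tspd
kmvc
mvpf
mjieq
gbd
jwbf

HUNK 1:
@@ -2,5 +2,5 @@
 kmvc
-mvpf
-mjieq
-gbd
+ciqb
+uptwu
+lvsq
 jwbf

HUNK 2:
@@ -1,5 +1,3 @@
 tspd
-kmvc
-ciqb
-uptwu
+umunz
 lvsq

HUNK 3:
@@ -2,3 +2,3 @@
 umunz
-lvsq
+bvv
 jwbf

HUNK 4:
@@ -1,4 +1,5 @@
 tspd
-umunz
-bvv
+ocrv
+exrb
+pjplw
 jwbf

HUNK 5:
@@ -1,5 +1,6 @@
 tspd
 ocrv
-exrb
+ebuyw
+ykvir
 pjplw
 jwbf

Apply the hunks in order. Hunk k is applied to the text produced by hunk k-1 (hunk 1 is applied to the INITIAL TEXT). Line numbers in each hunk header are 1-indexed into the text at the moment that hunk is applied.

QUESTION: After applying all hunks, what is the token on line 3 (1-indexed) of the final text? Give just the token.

Answer: ebuyw

Derivation:
Hunk 1: at line 2 remove [mvpf,mjieq,gbd] add [ciqb,uptwu,lvsq] -> 6 lines: tspd kmvc ciqb uptwu lvsq jwbf
Hunk 2: at line 1 remove [kmvc,ciqb,uptwu] add [umunz] -> 4 lines: tspd umunz lvsq jwbf
Hunk 3: at line 2 remove [lvsq] add [bvv] -> 4 lines: tspd umunz bvv jwbf
Hunk 4: at line 1 remove [umunz,bvv] add [ocrv,exrb,pjplw] -> 5 lines: tspd ocrv exrb pjplw jwbf
Hunk 5: at line 1 remove [exrb] add [ebuyw,ykvir] -> 6 lines: tspd ocrv ebuyw ykvir pjplw jwbf
Final line 3: ebuyw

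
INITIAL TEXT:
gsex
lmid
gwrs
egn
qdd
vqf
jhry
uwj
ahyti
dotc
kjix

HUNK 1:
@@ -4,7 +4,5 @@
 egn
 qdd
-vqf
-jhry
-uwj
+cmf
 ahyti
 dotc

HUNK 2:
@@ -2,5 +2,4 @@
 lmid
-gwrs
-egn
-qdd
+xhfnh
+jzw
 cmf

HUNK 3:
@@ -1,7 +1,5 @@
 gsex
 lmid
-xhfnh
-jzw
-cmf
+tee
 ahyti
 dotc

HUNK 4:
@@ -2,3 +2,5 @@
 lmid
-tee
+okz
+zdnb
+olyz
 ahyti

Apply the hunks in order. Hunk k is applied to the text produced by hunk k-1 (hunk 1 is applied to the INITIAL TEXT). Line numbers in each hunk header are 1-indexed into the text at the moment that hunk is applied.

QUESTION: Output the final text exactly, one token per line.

Hunk 1: at line 4 remove [vqf,jhry,uwj] add [cmf] -> 9 lines: gsex lmid gwrs egn qdd cmf ahyti dotc kjix
Hunk 2: at line 2 remove [gwrs,egn,qdd] add [xhfnh,jzw] -> 8 lines: gsex lmid xhfnh jzw cmf ahyti dotc kjix
Hunk 3: at line 1 remove [xhfnh,jzw,cmf] add [tee] -> 6 lines: gsex lmid tee ahyti dotc kjix
Hunk 4: at line 2 remove [tee] add [okz,zdnb,olyz] -> 8 lines: gsex lmid okz zdnb olyz ahyti dotc kjix

Answer: gsex
lmid
okz
zdnb
olyz
ahyti
dotc
kjix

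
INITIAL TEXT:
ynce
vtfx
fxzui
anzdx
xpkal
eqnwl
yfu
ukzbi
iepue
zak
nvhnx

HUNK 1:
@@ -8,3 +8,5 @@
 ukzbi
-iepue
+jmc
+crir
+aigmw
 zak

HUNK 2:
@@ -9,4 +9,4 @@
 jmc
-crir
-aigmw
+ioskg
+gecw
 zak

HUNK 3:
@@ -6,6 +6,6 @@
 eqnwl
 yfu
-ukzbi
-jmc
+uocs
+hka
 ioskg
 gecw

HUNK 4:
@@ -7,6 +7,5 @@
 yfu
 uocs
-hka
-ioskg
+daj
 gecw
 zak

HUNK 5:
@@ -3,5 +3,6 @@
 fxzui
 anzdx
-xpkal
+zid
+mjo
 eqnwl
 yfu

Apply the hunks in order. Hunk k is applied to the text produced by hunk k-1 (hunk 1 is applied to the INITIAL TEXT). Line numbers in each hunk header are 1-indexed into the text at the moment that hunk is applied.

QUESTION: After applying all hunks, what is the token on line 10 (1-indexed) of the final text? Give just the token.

Hunk 1: at line 8 remove [iepue] add [jmc,crir,aigmw] -> 13 lines: ynce vtfx fxzui anzdx xpkal eqnwl yfu ukzbi jmc crir aigmw zak nvhnx
Hunk 2: at line 9 remove [crir,aigmw] add [ioskg,gecw] -> 13 lines: ynce vtfx fxzui anzdx xpkal eqnwl yfu ukzbi jmc ioskg gecw zak nvhnx
Hunk 3: at line 6 remove [ukzbi,jmc] add [uocs,hka] -> 13 lines: ynce vtfx fxzui anzdx xpkal eqnwl yfu uocs hka ioskg gecw zak nvhnx
Hunk 4: at line 7 remove [hka,ioskg] add [daj] -> 12 lines: ynce vtfx fxzui anzdx xpkal eqnwl yfu uocs daj gecw zak nvhnx
Hunk 5: at line 3 remove [xpkal] add [zid,mjo] -> 13 lines: ynce vtfx fxzui anzdx zid mjo eqnwl yfu uocs daj gecw zak nvhnx
Final line 10: daj

Answer: daj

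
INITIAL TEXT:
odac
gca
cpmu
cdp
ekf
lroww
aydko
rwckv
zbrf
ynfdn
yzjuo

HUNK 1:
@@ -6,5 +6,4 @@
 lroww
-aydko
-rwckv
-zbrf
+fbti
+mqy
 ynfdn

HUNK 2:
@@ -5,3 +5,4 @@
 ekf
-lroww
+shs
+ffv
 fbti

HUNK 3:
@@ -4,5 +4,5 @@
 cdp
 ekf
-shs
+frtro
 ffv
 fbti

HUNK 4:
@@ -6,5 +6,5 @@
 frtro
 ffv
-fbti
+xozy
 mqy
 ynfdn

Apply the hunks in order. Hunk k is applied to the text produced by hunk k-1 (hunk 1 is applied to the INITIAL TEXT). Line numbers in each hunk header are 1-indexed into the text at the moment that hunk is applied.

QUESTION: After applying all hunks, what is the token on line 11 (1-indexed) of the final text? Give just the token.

Answer: yzjuo

Derivation:
Hunk 1: at line 6 remove [aydko,rwckv,zbrf] add [fbti,mqy] -> 10 lines: odac gca cpmu cdp ekf lroww fbti mqy ynfdn yzjuo
Hunk 2: at line 5 remove [lroww] add [shs,ffv] -> 11 lines: odac gca cpmu cdp ekf shs ffv fbti mqy ynfdn yzjuo
Hunk 3: at line 4 remove [shs] add [frtro] -> 11 lines: odac gca cpmu cdp ekf frtro ffv fbti mqy ynfdn yzjuo
Hunk 4: at line 6 remove [fbti] add [xozy] -> 11 lines: odac gca cpmu cdp ekf frtro ffv xozy mqy ynfdn yzjuo
Final line 11: yzjuo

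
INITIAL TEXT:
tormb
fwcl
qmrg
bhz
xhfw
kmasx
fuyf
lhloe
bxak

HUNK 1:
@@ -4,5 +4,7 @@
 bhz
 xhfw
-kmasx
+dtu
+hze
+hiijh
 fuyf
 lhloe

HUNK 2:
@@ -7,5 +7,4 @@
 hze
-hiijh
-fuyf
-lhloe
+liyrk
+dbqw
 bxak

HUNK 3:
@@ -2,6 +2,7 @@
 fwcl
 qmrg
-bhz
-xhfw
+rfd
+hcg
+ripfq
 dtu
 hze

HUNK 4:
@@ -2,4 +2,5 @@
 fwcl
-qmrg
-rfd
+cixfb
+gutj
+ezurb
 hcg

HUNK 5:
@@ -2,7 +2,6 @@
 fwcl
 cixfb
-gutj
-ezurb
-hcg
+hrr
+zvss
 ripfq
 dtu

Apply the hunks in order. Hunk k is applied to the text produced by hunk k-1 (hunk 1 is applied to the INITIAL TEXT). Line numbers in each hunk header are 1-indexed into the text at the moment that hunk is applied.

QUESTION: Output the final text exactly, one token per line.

Answer: tormb
fwcl
cixfb
hrr
zvss
ripfq
dtu
hze
liyrk
dbqw
bxak

Derivation:
Hunk 1: at line 4 remove [kmasx] add [dtu,hze,hiijh] -> 11 lines: tormb fwcl qmrg bhz xhfw dtu hze hiijh fuyf lhloe bxak
Hunk 2: at line 7 remove [hiijh,fuyf,lhloe] add [liyrk,dbqw] -> 10 lines: tormb fwcl qmrg bhz xhfw dtu hze liyrk dbqw bxak
Hunk 3: at line 2 remove [bhz,xhfw] add [rfd,hcg,ripfq] -> 11 lines: tormb fwcl qmrg rfd hcg ripfq dtu hze liyrk dbqw bxak
Hunk 4: at line 2 remove [qmrg,rfd] add [cixfb,gutj,ezurb] -> 12 lines: tormb fwcl cixfb gutj ezurb hcg ripfq dtu hze liyrk dbqw bxak
Hunk 5: at line 2 remove [gutj,ezurb,hcg] add [hrr,zvss] -> 11 lines: tormb fwcl cixfb hrr zvss ripfq dtu hze liyrk dbqw bxak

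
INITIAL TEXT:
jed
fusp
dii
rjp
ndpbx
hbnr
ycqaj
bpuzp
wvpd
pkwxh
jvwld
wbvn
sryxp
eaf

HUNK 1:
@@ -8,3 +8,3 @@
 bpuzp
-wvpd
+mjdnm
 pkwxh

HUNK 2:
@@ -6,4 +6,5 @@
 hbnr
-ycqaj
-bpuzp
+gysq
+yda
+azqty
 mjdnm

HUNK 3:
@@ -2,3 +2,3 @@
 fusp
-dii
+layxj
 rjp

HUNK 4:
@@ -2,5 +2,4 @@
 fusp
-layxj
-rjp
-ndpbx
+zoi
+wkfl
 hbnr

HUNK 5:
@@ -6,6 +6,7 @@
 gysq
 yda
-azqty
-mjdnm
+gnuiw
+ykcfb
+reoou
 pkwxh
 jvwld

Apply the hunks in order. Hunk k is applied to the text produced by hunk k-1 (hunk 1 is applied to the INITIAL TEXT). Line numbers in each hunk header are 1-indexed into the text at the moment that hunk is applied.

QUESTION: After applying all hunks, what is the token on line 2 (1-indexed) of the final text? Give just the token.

Answer: fusp

Derivation:
Hunk 1: at line 8 remove [wvpd] add [mjdnm] -> 14 lines: jed fusp dii rjp ndpbx hbnr ycqaj bpuzp mjdnm pkwxh jvwld wbvn sryxp eaf
Hunk 2: at line 6 remove [ycqaj,bpuzp] add [gysq,yda,azqty] -> 15 lines: jed fusp dii rjp ndpbx hbnr gysq yda azqty mjdnm pkwxh jvwld wbvn sryxp eaf
Hunk 3: at line 2 remove [dii] add [layxj] -> 15 lines: jed fusp layxj rjp ndpbx hbnr gysq yda azqty mjdnm pkwxh jvwld wbvn sryxp eaf
Hunk 4: at line 2 remove [layxj,rjp,ndpbx] add [zoi,wkfl] -> 14 lines: jed fusp zoi wkfl hbnr gysq yda azqty mjdnm pkwxh jvwld wbvn sryxp eaf
Hunk 5: at line 6 remove [azqty,mjdnm] add [gnuiw,ykcfb,reoou] -> 15 lines: jed fusp zoi wkfl hbnr gysq yda gnuiw ykcfb reoou pkwxh jvwld wbvn sryxp eaf
Final line 2: fusp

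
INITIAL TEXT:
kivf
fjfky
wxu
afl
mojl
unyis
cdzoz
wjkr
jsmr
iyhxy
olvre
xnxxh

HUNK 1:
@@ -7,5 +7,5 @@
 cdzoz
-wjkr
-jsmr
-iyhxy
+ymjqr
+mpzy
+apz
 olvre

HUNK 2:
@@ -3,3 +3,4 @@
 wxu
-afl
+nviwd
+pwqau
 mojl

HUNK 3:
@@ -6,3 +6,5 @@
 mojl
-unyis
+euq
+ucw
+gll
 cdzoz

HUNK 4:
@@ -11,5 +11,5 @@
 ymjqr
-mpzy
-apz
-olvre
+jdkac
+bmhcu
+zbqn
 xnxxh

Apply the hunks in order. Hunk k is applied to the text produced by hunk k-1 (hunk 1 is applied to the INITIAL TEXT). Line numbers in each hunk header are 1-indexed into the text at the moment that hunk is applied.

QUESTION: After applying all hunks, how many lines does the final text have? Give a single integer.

Answer: 15

Derivation:
Hunk 1: at line 7 remove [wjkr,jsmr,iyhxy] add [ymjqr,mpzy,apz] -> 12 lines: kivf fjfky wxu afl mojl unyis cdzoz ymjqr mpzy apz olvre xnxxh
Hunk 2: at line 3 remove [afl] add [nviwd,pwqau] -> 13 lines: kivf fjfky wxu nviwd pwqau mojl unyis cdzoz ymjqr mpzy apz olvre xnxxh
Hunk 3: at line 6 remove [unyis] add [euq,ucw,gll] -> 15 lines: kivf fjfky wxu nviwd pwqau mojl euq ucw gll cdzoz ymjqr mpzy apz olvre xnxxh
Hunk 4: at line 11 remove [mpzy,apz,olvre] add [jdkac,bmhcu,zbqn] -> 15 lines: kivf fjfky wxu nviwd pwqau mojl euq ucw gll cdzoz ymjqr jdkac bmhcu zbqn xnxxh
Final line count: 15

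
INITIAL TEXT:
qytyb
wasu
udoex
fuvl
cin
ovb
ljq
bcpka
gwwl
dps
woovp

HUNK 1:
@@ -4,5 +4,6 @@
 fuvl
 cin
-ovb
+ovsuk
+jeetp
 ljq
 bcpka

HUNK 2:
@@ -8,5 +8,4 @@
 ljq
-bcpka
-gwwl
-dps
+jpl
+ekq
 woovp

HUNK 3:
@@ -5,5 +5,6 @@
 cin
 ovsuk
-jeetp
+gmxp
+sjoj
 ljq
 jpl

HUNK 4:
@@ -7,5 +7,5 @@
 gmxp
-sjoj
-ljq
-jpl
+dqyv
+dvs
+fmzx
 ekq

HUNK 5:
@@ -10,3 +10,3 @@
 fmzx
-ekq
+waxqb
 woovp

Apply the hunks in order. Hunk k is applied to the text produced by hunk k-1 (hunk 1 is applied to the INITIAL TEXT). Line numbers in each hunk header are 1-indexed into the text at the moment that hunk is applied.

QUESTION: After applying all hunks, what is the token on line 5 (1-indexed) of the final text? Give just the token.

Hunk 1: at line 4 remove [ovb] add [ovsuk,jeetp] -> 12 lines: qytyb wasu udoex fuvl cin ovsuk jeetp ljq bcpka gwwl dps woovp
Hunk 2: at line 8 remove [bcpka,gwwl,dps] add [jpl,ekq] -> 11 lines: qytyb wasu udoex fuvl cin ovsuk jeetp ljq jpl ekq woovp
Hunk 3: at line 5 remove [jeetp] add [gmxp,sjoj] -> 12 lines: qytyb wasu udoex fuvl cin ovsuk gmxp sjoj ljq jpl ekq woovp
Hunk 4: at line 7 remove [sjoj,ljq,jpl] add [dqyv,dvs,fmzx] -> 12 lines: qytyb wasu udoex fuvl cin ovsuk gmxp dqyv dvs fmzx ekq woovp
Hunk 5: at line 10 remove [ekq] add [waxqb] -> 12 lines: qytyb wasu udoex fuvl cin ovsuk gmxp dqyv dvs fmzx waxqb woovp
Final line 5: cin

Answer: cin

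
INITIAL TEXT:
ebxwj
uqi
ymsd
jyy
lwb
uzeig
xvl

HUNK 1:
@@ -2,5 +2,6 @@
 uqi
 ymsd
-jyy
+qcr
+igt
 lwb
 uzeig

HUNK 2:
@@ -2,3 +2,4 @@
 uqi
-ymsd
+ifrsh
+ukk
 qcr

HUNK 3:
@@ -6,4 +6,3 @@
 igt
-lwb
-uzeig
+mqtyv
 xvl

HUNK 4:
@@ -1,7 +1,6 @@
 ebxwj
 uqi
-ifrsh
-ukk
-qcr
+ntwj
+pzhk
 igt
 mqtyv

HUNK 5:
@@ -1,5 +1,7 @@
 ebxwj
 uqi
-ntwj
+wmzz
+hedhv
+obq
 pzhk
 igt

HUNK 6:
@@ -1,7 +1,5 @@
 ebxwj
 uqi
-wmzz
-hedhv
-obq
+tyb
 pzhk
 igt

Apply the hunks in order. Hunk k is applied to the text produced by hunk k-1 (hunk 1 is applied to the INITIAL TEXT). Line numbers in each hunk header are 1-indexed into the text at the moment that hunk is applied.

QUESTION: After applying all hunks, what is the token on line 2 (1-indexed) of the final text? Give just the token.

Answer: uqi

Derivation:
Hunk 1: at line 2 remove [jyy] add [qcr,igt] -> 8 lines: ebxwj uqi ymsd qcr igt lwb uzeig xvl
Hunk 2: at line 2 remove [ymsd] add [ifrsh,ukk] -> 9 lines: ebxwj uqi ifrsh ukk qcr igt lwb uzeig xvl
Hunk 3: at line 6 remove [lwb,uzeig] add [mqtyv] -> 8 lines: ebxwj uqi ifrsh ukk qcr igt mqtyv xvl
Hunk 4: at line 1 remove [ifrsh,ukk,qcr] add [ntwj,pzhk] -> 7 lines: ebxwj uqi ntwj pzhk igt mqtyv xvl
Hunk 5: at line 1 remove [ntwj] add [wmzz,hedhv,obq] -> 9 lines: ebxwj uqi wmzz hedhv obq pzhk igt mqtyv xvl
Hunk 6: at line 1 remove [wmzz,hedhv,obq] add [tyb] -> 7 lines: ebxwj uqi tyb pzhk igt mqtyv xvl
Final line 2: uqi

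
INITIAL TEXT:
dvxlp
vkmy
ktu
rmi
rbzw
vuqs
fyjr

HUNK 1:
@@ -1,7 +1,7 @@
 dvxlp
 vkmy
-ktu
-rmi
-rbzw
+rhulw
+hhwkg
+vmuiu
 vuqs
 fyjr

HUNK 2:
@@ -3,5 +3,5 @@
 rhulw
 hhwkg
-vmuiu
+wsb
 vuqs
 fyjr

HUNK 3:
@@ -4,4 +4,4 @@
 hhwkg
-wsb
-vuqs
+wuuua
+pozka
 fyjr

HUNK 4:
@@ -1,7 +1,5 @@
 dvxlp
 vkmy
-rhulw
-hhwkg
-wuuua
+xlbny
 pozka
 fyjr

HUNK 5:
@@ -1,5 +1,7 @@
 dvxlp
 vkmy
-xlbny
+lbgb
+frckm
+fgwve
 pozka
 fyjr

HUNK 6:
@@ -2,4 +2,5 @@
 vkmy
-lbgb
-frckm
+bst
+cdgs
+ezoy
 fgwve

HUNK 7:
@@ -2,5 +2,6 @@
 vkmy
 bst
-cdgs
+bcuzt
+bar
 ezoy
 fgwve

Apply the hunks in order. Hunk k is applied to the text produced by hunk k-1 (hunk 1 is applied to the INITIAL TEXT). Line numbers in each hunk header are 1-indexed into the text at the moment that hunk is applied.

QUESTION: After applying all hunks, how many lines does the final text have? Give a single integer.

Answer: 9

Derivation:
Hunk 1: at line 1 remove [ktu,rmi,rbzw] add [rhulw,hhwkg,vmuiu] -> 7 lines: dvxlp vkmy rhulw hhwkg vmuiu vuqs fyjr
Hunk 2: at line 3 remove [vmuiu] add [wsb] -> 7 lines: dvxlp vkmy rhulw hhwkg wsb vuqs fyjr
Hunk 3: at line 4 remove [wsb,vuqs] add [wuuua,pozka] -> 7 lines: dvxlp vkmy rhulw hhwkg wuuua pozka fyjr
Hunk 4: at line 1 remove [rhulw,hhwkg,wuuua] add [xlbny] -> 5 lines: dvxlp vkmy xlbny pozka fyjr
Hunk 5: at line 1 remove [xlbny] add [lbgb,frckm,fgwve] -> 7 lines: dvxlp vkmy lbgb frckm fgwve pozka fyjr
Hunk 6: at line 2 remove [lbgb,frckm] add [bst,cdgs,ezoy] -> 8 lines: dvxlp vkmy bst cdgs ezoy fgwve pozka fyjr
Hunk 7: at line 2 remove [cdgs] add [bcuzt,bar] -> 9 lines: dvxlp vkmy bst bcuzt bar ezoy fgwve pozka fyjr
Final line count: 9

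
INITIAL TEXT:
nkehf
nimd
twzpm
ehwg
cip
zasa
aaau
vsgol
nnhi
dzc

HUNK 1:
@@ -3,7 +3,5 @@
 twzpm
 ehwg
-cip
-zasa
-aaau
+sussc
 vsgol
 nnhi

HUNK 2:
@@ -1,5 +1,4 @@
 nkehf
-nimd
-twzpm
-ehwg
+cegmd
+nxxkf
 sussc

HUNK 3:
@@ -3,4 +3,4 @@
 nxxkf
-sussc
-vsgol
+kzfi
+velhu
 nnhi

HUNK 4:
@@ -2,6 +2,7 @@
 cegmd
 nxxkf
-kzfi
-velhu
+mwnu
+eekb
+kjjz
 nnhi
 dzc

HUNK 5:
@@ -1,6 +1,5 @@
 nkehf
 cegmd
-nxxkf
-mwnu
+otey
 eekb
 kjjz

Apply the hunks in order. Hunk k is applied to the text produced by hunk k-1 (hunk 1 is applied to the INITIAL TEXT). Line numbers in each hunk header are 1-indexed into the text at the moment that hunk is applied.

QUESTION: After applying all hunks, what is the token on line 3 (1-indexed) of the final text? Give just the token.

Answer: otey

Derivation:
Hunk 1: at line 3 remove [cip,zasa,aaau] add [sussc] -> 8 lines: nkehf nimd twzpm ehwg sussc vsgol nnhi dzc
Hunk 2: at line 1 remove [nimd,twzpm,ehwg] add [cegmd,nxxkf] -> 7 lines: nkehf cegmd nxxkf sussc vsgol nnhi dzc
Hunk 3: at line 3 remove [sussc,vsgol] add [kzfi,velhu] -> 7 lines: nkehf cegmd nxxkf kzfi velhu nnhi dzc
Hunk 4: at line 2 remove [kzfi,velhu] add [mwnu,eekb,kjjz] -> 8 lines: nkehf cegmd nxxkf mwnu eekb kjjz nnhi dzc
Hunk 5: at line 1 remove [nxxkf,mwnu] add [otey] -> 7 lines: nkehf cegmd otey eekb kjjz nnhi dzc
Final line 3: otey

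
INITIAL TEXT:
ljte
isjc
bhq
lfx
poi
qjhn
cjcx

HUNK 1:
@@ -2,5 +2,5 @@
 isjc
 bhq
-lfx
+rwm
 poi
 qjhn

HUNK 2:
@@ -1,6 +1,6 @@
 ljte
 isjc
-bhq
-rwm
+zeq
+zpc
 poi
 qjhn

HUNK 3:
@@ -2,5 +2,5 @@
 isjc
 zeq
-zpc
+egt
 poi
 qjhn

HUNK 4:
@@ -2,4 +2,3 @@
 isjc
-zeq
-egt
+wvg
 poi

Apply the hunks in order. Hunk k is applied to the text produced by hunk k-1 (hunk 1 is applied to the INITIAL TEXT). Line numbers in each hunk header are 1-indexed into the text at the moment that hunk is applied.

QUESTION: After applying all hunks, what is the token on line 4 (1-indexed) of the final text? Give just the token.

Answer: poi

Derivation:
Hunk 1: at line 2 remove [lfx] add [rwm] -> 7 lines: ljte isjc bhq rwm poi qjhn cjcx
Hunk 2: at line 1 remove [bhq,rwm] add [zeq,zpc] -> 7 lines: ljte isjc zeq zpc poi qjhn cjcx
Hunk 3: at line 2 remove [zpc] add [egt] -> 7 lines: ljte isjc zeq egt poi qjhn cjcx
Hunk 4: at line 2 remove [zeq,egt] add [wvg] -> 6 lines: ljte isjc wvg poi qjhn cjcx
Final line 4: poi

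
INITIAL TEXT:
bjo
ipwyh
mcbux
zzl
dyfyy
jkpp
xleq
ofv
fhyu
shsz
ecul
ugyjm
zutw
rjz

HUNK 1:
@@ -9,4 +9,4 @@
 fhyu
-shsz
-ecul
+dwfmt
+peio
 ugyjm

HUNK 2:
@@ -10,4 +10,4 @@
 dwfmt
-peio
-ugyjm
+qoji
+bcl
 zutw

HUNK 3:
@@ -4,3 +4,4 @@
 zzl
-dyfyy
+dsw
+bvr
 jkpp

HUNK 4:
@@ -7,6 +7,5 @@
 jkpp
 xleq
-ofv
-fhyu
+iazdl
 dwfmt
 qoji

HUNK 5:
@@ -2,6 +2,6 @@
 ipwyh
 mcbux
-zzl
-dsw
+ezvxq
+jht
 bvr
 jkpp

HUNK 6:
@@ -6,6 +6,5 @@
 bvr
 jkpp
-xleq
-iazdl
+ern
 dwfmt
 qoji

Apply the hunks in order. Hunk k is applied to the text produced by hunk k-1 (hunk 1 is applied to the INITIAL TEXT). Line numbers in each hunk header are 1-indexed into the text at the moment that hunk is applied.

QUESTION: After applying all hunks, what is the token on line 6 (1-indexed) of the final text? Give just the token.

Answer: bvr

Derivation:
Hunk 1: at line 9 remove [shsz,ecul] add [dwfmt,peio] -> 14 lines: bjo ipwyh mcbux zzl dyfyy jkpp xleq ofv fhyu dwfmt peio ugyjm zutw rjz
Hunk 2: at line 10 remove [peio,ugyjm] add [qoji,bcl] -> 14 lines: bjo ipwyh mcbux zzl dyfyy jkpp xleq ofv fhyu dwfmt qoji bcl zutw rjz
Hunk 3: at line 4 remove [dyfyy] add [dsw,bvr] -> 15 lines: bjo ipwyh mcbux zzl dsw bvr jkpp xleq ofv fhyu dwfmt qoji bcl zutw rjz
Hunk 4: at line 7 remove [ofv,fhyu] add [iazdl] -> 14 lines: bjo ipwyh mcbux zzl dsw bvr jkpp xleq iazdl dwfmt qoji bcl zutw rjz
Hunk 5: at line 2 remove [zzl,dsw] add [ezvxq,jht] -> 14 lines: bjo ipwyh mcbux ezvxq jht bvr jkpp xleq iazdl dwfmt qoji bcl zutw rjz
Hunk 6: at line 6 remove [xleq,iazdl] add [ern] -> 13 lines: bjo ipwyh mcbux ezvxq jht bvr jkpp ern dwfmt qoji bcl zutw rjz
Final line 6: bvr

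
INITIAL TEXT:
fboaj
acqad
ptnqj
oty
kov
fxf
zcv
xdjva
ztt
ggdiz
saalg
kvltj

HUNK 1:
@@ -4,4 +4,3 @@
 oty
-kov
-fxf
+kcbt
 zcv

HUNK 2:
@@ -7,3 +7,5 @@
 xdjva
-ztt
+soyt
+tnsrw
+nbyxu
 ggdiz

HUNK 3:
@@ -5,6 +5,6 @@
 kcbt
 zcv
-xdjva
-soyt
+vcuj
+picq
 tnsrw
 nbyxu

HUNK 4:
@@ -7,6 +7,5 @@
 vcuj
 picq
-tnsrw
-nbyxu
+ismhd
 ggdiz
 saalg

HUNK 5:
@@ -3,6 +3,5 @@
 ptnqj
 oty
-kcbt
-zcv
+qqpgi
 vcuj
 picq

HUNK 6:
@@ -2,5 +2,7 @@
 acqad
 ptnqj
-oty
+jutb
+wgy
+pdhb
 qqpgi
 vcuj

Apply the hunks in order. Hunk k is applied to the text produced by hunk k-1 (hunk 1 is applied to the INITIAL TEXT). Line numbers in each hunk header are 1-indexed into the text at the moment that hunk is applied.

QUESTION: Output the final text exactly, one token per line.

Hunk 1: at line 4 remove [kov,fxf] add [kcbt] -> 11 lines: fboaj acqad ptnqj oty kcbt zcv xdjva ztt ggdiz saalg kvltj
Hunk 2: at line 7 remove [ztt] add [soyt,tnsrw,nbyxu] -> 13 lines: fboaj acqad ptnqj oty kcbt zcv xdjva soyt tnsrw nbyxu ggdiz saalg kvltj
Hunk 3: at line 5 remove [xdjva,soyt] add [vcuj,picq] -> 13 lines: fboaj acqad ptnqj oty kcbt zcv vcuj picq tnsrw nbyxu ggdiz saalg kvltj
Hunk 4: at line 7 remove [tnsrw,nbyxu] add [ismhd] -> 12 lines: fboaj acqad ptnqj oty kcbt zcv vcuj picq ismhd ggdiz saalg kvltj
Hunk 5: at line 3 remove [kcbt,zcv] add [qqpgi] -> 11 lines: fboaj acqad ptnqj oty qqpgi vcuj picq ismhd ggdiz saalg kvltj
Hunk 6: at line 2 remove [oty] add [jutb,wgy,pdhb] -> 13 lines: fboaj acqad ptnqj jutb wgy pdhb qqpgi vcuj picq ismhd ggdiz saalg kvltj

Answer: fboaj
acqad
ptnqj
jutb
wgy
pdhb
qqpgi
vcuj
picq
ismhd
ggdiz
saalg
kvltj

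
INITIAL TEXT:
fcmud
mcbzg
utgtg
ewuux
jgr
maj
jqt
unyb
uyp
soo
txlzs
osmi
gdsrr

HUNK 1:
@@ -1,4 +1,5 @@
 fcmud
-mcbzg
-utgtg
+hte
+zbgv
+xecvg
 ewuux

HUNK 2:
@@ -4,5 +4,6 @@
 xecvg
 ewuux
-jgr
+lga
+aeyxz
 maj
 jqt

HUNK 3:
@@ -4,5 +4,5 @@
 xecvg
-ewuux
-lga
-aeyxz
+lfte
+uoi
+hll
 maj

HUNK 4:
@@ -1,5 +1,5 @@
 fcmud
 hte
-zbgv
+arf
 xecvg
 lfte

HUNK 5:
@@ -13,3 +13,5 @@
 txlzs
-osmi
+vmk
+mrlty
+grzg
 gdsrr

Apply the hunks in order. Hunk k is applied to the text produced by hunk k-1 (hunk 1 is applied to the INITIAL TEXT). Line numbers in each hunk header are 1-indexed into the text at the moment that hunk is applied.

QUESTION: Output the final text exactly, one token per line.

Hunk 1: at line 1 remove [mcbzg,utgtg] add [hte,zbgv,xecvg] -> 14 lines: fcmud hte zbgv xecvg ewuux jgr maj jqt unyb uyp soo txlzs osmi gdsrr
Hunk 2: at line 4 remove [jgr] add [lga,aeyxz] -> 15 lines: fcmud hte zbgv xecvg ewuux lga aeyxz maj jqt unyb uyp soo txlzs osmi gdsrr
Hunk 3: at line 4 remove [ewuux,lga,aeyxz] add [lfte,uoi,hll] -> 15 lines: fcmud hte zbgv xecvg lfte uoi hll maj jqt unyb uyp soo txlzs osmi gdsrr
Hunk 4: at line 1 remove [zbgv] add [arf] -> 15 lines: fcmud hte arf xecvg lfte uoi hll maj jqt unyb uyp soo txlzs osmi gdsrr
Hunk 5: at line 13 remove [osmi] add [vmk,mrlty,grzg] -> 17 lines: fcmud hte arf xecvg lfte uoi hll maj jqt unyb uyp soo txlzs vmk mrlty grzg gdsrr

Answer: fcmud
hte
arf
xecvg
lfte
uoi
hll
maj
jqt
unyb
uyp
soo
txlzs
vmk
mrlty
grzg
gdsrr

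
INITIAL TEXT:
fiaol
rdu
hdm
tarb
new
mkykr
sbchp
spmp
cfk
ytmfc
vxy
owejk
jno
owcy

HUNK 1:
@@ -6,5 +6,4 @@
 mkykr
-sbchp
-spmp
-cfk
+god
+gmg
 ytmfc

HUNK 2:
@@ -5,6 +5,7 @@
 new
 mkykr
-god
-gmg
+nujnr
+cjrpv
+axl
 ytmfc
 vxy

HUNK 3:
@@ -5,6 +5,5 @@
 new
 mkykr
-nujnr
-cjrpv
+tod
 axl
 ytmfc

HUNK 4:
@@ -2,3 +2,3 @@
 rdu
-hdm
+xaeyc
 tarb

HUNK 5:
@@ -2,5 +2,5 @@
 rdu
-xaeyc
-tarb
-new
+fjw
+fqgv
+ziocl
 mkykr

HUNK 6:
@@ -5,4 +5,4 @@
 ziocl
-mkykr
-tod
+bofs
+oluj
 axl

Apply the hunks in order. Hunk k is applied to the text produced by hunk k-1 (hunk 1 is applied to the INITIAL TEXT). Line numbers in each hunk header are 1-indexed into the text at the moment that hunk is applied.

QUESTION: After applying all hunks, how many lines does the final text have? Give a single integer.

Hunk 1: at line 6 remove [sbchp,spmp,cfk] add [god,gmg] -> 13 lines: fiaol rdu hdm tarb new mkykr god gmg ytmfc vxy owejk jno owcy
Hunk 2: at line 5 remove [god,gmg] add [nujnr,cjrpv,axl] -> 14 lines: fiaol rdu hdm tarb new mkykr nujnr cjrpv axl ytmfc vxy owejk jno owcy
Hunk 3: at line 5 remove [nujnr,cjrpv] add [tod] -> 13 lines: fiaol rdu hdm tarb new mkykr tod axl ytmfc vxy owejk jno owcy
Hunk 4: at line 2 remove [hdm] add [xaeyc] -> 13 lines: fiaol rdu xaeyc tarb new mkykr tod axl ytmfc vxy owejk jno owcy
Hunk 5: at line 2 remove [xaeyc,tarb,new] add [fjw,fqgv,ziocl] -> 13 lines: fiaol rdu fjw fqgv ziocl mkykr tod axl ytmfc vxy owejk jno owcy
Hunk 6: at line 5 remove [mkykr,tod] add [bofs,oluj] -> 13 lines: fiaol rdu fjw fqgv ziocl bofs oluj axl ytmfc vxy owejk jno owcy
Final line count: 13

Answer: 13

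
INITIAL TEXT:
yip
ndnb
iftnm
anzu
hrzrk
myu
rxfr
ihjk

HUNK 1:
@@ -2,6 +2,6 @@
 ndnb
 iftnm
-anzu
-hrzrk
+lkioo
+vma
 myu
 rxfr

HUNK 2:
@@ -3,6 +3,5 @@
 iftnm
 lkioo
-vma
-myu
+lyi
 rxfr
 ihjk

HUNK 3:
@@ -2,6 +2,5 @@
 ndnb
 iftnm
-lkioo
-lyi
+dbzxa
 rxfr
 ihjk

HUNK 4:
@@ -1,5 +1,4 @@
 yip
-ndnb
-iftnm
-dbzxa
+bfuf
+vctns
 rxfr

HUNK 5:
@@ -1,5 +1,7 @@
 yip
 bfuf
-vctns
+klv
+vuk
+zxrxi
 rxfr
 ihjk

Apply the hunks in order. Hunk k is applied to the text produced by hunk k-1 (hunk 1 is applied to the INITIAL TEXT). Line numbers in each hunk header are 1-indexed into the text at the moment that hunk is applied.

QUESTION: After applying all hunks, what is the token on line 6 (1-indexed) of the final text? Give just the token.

Answer: rxfr

Derivation:
Hunk 1: at line 2 remove [anzu,hrzrk] add [lkioo,vma] -> 8 lines: yip ndnb iftnm lkioo vma myu rxfr ihjk
Hunk 2: at line 3 remove [vma,myu] add [lyi] -> 7 lines: yip ndnb iftnm lkioo lyi rxfr ihjk
Hunk 3: at line 2 remove [lkioo,lyi] add [dbzxa] -> 6 lines: yip ndnb iftnm dbzxa rxfr ihjk
Hunk 4: at line 1 remove [ndnb,iftnm,dbzxa] add [bfuf,vctns] -> 5 lines: yip bfuf vctns rxfr ihjk
Hunk 5: at line 1 remove [vctns] add [klv,vuk,zxrxi] -> 7 lines: yip bfuf klv vuk zxrxi rxfr ihjk
Final line 6: rxfr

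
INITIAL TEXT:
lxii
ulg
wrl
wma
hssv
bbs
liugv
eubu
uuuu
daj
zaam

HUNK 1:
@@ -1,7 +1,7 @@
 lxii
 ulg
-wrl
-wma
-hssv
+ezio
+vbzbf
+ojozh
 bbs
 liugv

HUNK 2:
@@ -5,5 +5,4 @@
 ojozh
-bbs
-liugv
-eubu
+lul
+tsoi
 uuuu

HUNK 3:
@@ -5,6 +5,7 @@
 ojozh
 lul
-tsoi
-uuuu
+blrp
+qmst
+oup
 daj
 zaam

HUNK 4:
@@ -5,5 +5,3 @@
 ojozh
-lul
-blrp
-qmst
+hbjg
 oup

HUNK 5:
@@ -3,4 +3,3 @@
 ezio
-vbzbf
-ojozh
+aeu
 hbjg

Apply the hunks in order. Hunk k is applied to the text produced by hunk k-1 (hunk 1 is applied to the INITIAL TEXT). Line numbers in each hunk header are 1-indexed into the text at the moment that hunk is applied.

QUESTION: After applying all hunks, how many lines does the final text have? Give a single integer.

Answer: 8

Derivation:
Hunk 1: at line 1 remove [wrl,wma,hssv] add [ezio,vbzbf,ojozh] -> 11 lines: lxii ulg ezio vbzbf ojozh bbs liugv eubu uuuu daj zaam
Hunk 2: at line 5 remove [bbs,liugv,eubu] add [lul,tsoi] -> 10 lines: lxii ulg ezio vbzbf ojozh lul tsoi uuuu daj zaam
Hunk 3: at line 5 remove [tsoi,uuuu] add [blrp,qmst,oup] -> 11 lines: lxii ulg ezio vbzbf ojozh lul blrp qmst oup daj zaam
Hunk 4: at line 5 remove [lul,blrp,qmst] add [hbjg] -> 9 lines: lxii ulg ezio vbzbf ojozh hbjg oup daj zaam
Hunk 5: at line 3 remove [vbzbf,ojozh] add [aeu] -> 8 lines: lxii ulg ezio aeu hbjg oup daj zaam
Final line count: 8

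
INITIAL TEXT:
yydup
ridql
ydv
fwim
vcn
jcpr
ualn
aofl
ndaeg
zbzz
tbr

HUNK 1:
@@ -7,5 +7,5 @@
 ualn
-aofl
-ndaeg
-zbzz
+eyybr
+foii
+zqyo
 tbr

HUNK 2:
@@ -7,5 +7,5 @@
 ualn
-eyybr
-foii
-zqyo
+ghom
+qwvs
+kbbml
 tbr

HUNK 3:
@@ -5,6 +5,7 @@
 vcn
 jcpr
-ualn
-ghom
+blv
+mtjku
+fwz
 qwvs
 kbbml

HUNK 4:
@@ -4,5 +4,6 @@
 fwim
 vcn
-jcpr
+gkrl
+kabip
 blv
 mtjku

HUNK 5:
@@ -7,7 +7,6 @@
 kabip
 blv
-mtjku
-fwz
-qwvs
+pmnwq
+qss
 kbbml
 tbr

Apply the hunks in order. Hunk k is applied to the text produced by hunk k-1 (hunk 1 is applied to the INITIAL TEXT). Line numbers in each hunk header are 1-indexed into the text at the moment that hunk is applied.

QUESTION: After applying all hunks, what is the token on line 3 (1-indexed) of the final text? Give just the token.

Answer: ydv

Derivation:
Hunk 1: at line 7 remove [aofl,ndaeg,zbzz] add [eyybr,foii,zqyo] -> 11 lines: yydup ridql ydv fwim vcn jcpr ualn eyybr foii zqyo tbr
Hunk 2: at line 7 remove [eyybr,foii,zqyo] add [ghom,qwvs,kbbml] -> 11 lines: yydup ridql ydv fwim vcn jcpr ualn ghom qwvs kbbml tbr
Hunk 3: at line 5 remove [ualn,ghom] add [blv,mtjku,fwz] -> 12 lines: yydup ridql ydv fwim vcn jcpr blv mtjku fwz qwvs kbbml tbr
Hunk 4: at line 4 remove [jcpr] add [gkrl,kabip] -> 13 lines: yydup ridql ydv fwim vcn gkrl kabip blv mtjku fwz qwvs kbbml tbr
Hunk 5: at line 7 remove [mtjku,fwz,qwvs] add [pmnwq,qss] -> 12 lines: yydup ridql ydv fwim vcn gkrl kabip blv pmnwq qss kbbml tbr
Final line 3: ydv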